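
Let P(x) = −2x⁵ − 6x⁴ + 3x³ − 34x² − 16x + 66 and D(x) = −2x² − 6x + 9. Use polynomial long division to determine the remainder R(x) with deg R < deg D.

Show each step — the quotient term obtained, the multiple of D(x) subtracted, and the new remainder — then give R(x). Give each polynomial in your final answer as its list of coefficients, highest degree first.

Step 1: lead(−2x⁵ − 6x⁴ + 3x³ − 34x² − 16x + 66) ÷ lead(D) = −2x⁵ ÷ −2x² = x³. Subtract (x³)·D = −2x⁵ − 6x⁴ + 9x³. Remainder: −6x³ − 34x² − 16x + 66.
Step 2: lead(−6x³ − 34x² − 16x + 66) ÷ lead(D) = −6x³ ÷ −2x² = 3x. Subtract (3x)·D = −6x³ − 18x² + 27x. Remainder: −16x² − 43x + 66.
Step 3: lead(−16x² − 43x + 66) ÷ lead(D) = −16x² ÷ −2x² = 8. Subtract (8)·D = −16x² − 48x + 72. Remainder: 5x − 6.

R = [5, -6]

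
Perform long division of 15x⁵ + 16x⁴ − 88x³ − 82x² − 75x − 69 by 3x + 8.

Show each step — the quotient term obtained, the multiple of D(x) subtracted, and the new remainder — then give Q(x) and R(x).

Step 1: lead(15x⁵ + 16x⁴ − 88x³ − 82x² − 75x − 69) ÷ lead(D) = 15x⁵ ÷ 3x = 5x⁴. Subtract (5x⁴)·D = 15x⁵ + 40x⁴. Remainder: −24x⁴ − 88x³ − 82x² − 75x − 69.
Step 2: lead(−24x⁴ − 88x³ − 82x² − 75x − 69) ÷ lead(D) = −24x⁴ ÷ 3x = −8x³. Subtract (−8x³)·D = −24x⁴ − 64x³. Remainder: −24x³ − 82x² − 75x − 69.
Step 3: lead(−24x³ − 82x² − 75x − 69) ÷ lead(D) = −24x³ ÷ 3x = −8x². Subtract (−8x²)·D = −24x³ − 64x². Remainder: −18x² − 75x − 69.
Step 4: lead(−18x² − 75x − 69) ÷ lead(D) = −18x² ÷ 3x = −6x. Subtract (−6x)·D = −18x² − 48x. Remainder: −27x − 69.
Step 5: lead(−27x − 69) ÷ lead(D) = −27x ÷ 3x = −9. Subtract (−9)·D = −27x − 72. Remainder: 3.

Q(x) = 5x⁴ − 8x³ − 8x² − 6x − 9; R(x) = 3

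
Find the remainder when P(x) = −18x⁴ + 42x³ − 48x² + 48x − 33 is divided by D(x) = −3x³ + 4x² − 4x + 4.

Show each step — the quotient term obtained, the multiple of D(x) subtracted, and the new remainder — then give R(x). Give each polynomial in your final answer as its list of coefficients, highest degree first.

R = [-9]

Step 1: lead(−18x⁴ + 42x³ − 48x² + 48x − 33) ÷ lead(D) = −18x⁴ ÷ −3x³ = 6x. Subtract (6x)·D = −18x⁴ + 24x³ − 24x² + 24x. Remainder: 18x³ − 24x² + 24x − 33.
Step 2: lead(18x³ − 24x² + 24x − 33) ÷ lead(D) = 18x³ ÷ −3x³ = −6. Subtract (−6)·D = 18x³ − 24x² + 24x − 24. Remainder: −9.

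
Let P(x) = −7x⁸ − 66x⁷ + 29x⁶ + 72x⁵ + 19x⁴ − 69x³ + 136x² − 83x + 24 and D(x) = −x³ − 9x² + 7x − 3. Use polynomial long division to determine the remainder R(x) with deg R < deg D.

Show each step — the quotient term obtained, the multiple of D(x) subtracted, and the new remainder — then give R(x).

R(x) = −8x − 3

Step 1: lead(−7x⁸ − 66x⁷ + 29x⁶ + 72x⁵ + 19x⁴ − 69x³ + 136x² − 83x + 24) ÷ lead(D) = −7x⁸ ÷ −x³ = 7x⁵. Subtract (7x⁵)·D = −7x⁸ − 63x⁷ + 49x⁶ − 21x⁵. Remainder: −3x⁷ − 20x⁶ + 93x⁵ + 19x⁴ − 69x³ + 136x² − 83x + 24.
Step 2: lead(−3x⁷ − 20x⁶ + 93x⁵ + 19x⁴ − 69x³ + 136x² − 83x + 24) ÷ lead(D) = −3x⁷ ÷ −x³ = 3x⁴. Subtract (3x⁴)·D = −3x⁷ − 27x⁶ + 21x⁵ − 9x⁴. Remainder: 7x⁶ + 72x⁵ + 28x⁴ − 69x³ + 136x² − 83x + 24.
Step 3: lead(7x⁶ + 72x⁵ + 28x⁴ − 69x³ + 136x² − 83x + 24) ÷ lead(D) = 7x⁶ ÷ −x³ = −7x³. Subtract (−7x³)·D = 7x⁶ + 63x⁵ − 49x⁴ + 21x³. Remainder: 9x⁵ + 77x⁴ − 90x³ + 136x² − 83x + 24.
Step 4: lead(9x⁵ + 77x⁴ − 90x³ + 136x² − 83x + 24) ÷ lead(D) = 9x⁵ ÷ −x³ = −9x². Subtract (−9x²)·D = 9x⁵ + 81x⁴ − 63x³ + 27x². Remainder: −4x⁴ − 27x³ + 109x² − 83x + 24.
Step 5: lead(−4x⁴ − 27x³ + 109x² − 83x + 24) ÷ lead(D) = −4x⁴ ÷ −x³ = 4x. Subtract (4x)·D = −4x⁴ − 36x³ + 28x² − 12x. Remainder: 9x³ + 81x² − 71x + 24.
Step 6: lead(9x³ + 81x² − 71x + 24) ÷ lead(D) = 9x³ ÷ −x³ = −9. Subtract (−9)·D = 9x³ + 81x² − 63x + 27. Remainder: −8x − 3.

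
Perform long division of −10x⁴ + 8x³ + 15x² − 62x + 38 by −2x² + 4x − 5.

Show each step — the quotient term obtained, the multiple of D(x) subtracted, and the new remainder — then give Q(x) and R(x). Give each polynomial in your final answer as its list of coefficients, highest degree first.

Q = [5, 6, -8]; R = [-2]

Step 1: lead(−10x⁴ + 8x³ + 15x² − 62x + 38) ÷ lead(D) = −10x⁴ ÷ −2x² = 5x². Subtract (5x²)·D = −10x⁴ + 20x³ − 25x². Remainder: −12x³ + 40x² − 62x + 38.
Step 2: lead(−12x³ + 40x² − 62x + 38) ÷ lead(D) = −12x³ ÷ −2x² = 6x. Subtract (6x)·D = −12x³ + 24x² − 30x. Remainder: 16x² − 32x + 38.
Step 3: lead(16x² − 32x + 38) ÷ lead(D) = 16x² ÷ −2x² = −8. Subtract (−8)·D = 16x² − 32x + 40. Remainder: −2.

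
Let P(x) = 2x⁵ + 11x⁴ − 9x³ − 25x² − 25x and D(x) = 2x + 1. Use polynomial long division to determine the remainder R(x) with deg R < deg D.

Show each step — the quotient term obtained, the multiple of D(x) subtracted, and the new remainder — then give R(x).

Step 1: lead(2x⁵ + 11x⁴ − 9x³ − 25x² − 25x) ÷ lead(D) = 2x⁵ ÷ 2x = x⁴. Subtract (x⁴)·D = 2x⁵ + x⁴. Remainder: 10x⁴ − 9x³ − 25x² − 25x.
Step 2: lead(10x⁴ − 9x³ − 25x² − 25x) ÷ lead(D) = 10x⁴ ÷ 2x = 5x³. Subtract (5x³)·D = 10x⁴ + 5x³. Remainder: −14x³ − 25x² − 25x.
Step 3: lead(−14x³ − 25x² − 25x) ÷ lead(D) = −14x³ ÷ 2x = −7x². Subtract (−7x²)·D = −14x³ − 7x². Remainder: −18x² − 25x.
Step 4: lead(−18x² − 25x) ÷ lead(D) = −18x² ÷ 2x = −9x. Subtract (−9x)·D = −18x² − 9x. Remainder: −16x.
Step 5: lead(−16x) ÷ lead(D) = −16x ÷ 2x = −8. Subtract (−8)·D = −16x − 8. Remainder: 8.

R(x) = 8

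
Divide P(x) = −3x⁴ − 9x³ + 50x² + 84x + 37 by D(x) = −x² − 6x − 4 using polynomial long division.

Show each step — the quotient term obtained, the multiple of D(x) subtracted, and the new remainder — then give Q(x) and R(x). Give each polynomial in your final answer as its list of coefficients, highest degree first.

Step 1: lead(−3x⁴ − 9x³ + 50x² + 84x + 37) ÷ lead(D) = −3x⁴ ÷ −x² = 3x². Subtract (3x²)·D = −3x⁴ − 18x³ − 12x². Remainder: 9x³ + 62x² + 84x + 37.
Step 2: lead(9x³ + 62x² + 84x + 37) ÷ lead(D) = 9x³ ÷ −x² = −9x. Subtract (−9x)·D = 9x³ + 54x² + 36x. Remainder: 8x² + 48x + 37.
Step 3: lead(8x² + 48x + 37) ÷ lead(D) = 8x² ÷ −x² = −8. Subtract (−8)·D = 8x² + 48x + 32. Remainder: 5.

Q = [3, -9, -8]; R = [5]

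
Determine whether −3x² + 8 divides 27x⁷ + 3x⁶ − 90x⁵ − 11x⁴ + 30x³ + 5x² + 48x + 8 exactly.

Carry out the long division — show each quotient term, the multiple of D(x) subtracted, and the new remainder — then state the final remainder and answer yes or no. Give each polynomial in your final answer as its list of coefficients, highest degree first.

R = [0], so D(x) is a factor of P(x). yes

Step 1: lead(27x⁷ + 3x⁶ − 90x⁵ − 11x⁴ + 30x³ + 5x² + 48x + 8) ÷ lead(D) = 27x⁷ ÷ −3x² = −9x⁵. Subtract (−9x⁵)·D = 27x⁷ − 72x⁵. Remainder: 3x⁶ − 18x⁵ − 11x⁴ + 30x³ + 5x² + 48x + 8.
Step 2: lead(3x⁶ − 18x⁵ − 11x⁴ + 30x³ + 5x² + 48x + 8) ÷ lead(D) = 3x⁶ ÷ −3x² = −x⁴. Subtract (−x⁴)·D = 3x⁶ − 8x⁴. Remainder: −18x⁵ − 3x⁴ + 30x³ + 5x² + 48x + 8.
Step 3: lead(−18x⁵ − 3x⁴ + 30x³ + 5x² + 48x + 8) ÷ lead(D) = −18x⁵ ÷ −3x² = 6x³. Subtract (6x³)·D = −18x⁵ + 48x³. Remainder: −3x⁴ − 18x³ + 5x² + 48x + 8.
Step 4: lead(−3x⁴ − 18x³ + 5x² + 48x + 8) ÷ lead(D) = −3x⁴ ÷ −3x² = x². Subtract (x²)·D = −3x⁴ + 8x². Remainder: −18x³ − 3x² + 48x + 8.
Step 5: lead(−18x³ − 3x² + 48x + 8) ÷ lead(D) = −18x³ ÷ −3x² = 6x. Subtract (6x)·D = −18x³ + 48x. Remainder: −3x² + 8.
Step 6: lead(−3x² + 8) ÷ lead(D) = −3x² ÷ −3x² = 1. Subtract (1)·D = −3x² + 8. Remainder: 0.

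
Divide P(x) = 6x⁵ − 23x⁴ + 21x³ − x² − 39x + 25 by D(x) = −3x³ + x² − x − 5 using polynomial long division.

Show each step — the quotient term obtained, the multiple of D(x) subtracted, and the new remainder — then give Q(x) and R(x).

Step 1: lead(6x⁵ − 23x⁴ + 21x³ − x² − 39x + 25) ÷ lead(D) = 6x⁵ ÷ −3x³ = −2x². Subtract (−2x²)·D = 6x⁵ − 2x⁴ + 2x³ + 10x². Remainder: −21x⁴ + 19x³ − 11x² − 39x + 25.
Step 2: lead(−21x⁴ + 19x³ − 11x² − 39x + 25) ÷ lead(D) = −21x⁴ ÷ −3x³ = 7x. Subtract (7x)·D = −21x⁴ + 7x³ − 7x² − 35x. Remainder: 12x³ − 4x² − 4x + 25.
Step 3: lead(12x³ − 4x² − 4x + 25) ÷ lead(D) = 12x³ ÷ −3x³ = −4. Subtract (−4)·D = 12x³ − 4x² + 4x + 20. Remainder: −8x + 5.

Q(x) = −2x² + 7x − 4; R(x) = −8x + 5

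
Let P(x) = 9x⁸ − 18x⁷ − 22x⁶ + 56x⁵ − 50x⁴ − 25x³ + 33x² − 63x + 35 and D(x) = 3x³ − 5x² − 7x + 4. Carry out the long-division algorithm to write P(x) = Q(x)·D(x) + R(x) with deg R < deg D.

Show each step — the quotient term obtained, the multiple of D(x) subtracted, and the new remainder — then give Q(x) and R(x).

Q(x) = 3x⁵ − x⁴ − 2x³ + 9x² − 5x + 7; R(x) = −3x² + 6x + 7

Step 1: lead(9x⁸ − 18x⁷ − 22x⁶ + 56x⁵ − 50x⁴ − 25x³ + 33x² − 63x + 35) ÷ lead(D) = 9x⁸ ÷ 3x³ = 3x⁵. Subtract (3x⁵)·D = 9x⁸ − 15x⁷ − 21x⁶ + 12x⁵. Remainder: −3x⁷ − x⁶ + 44x⁵ − 50x⁴ − 25x³ + 33x² − 63x + 35.
Step 2: lead(−3x⁷ − x⁶ + 44x⁵ − 50x⁴ − 25x³ + 33x² − 63x + 35) ÷ lead(D) = −3x⁷ ÷ 3x³ = −x⁴. Subtract (−x⁴)·D = −3x⁷ + 5x⁶ + 7x⁵ − 4x⁴. Remainder: −6x⁶ + 37x⁵ − 46x⁴ − 25x³ + 33x² − 63x + 35.
Step 3: lead(−6x⁶ + 37x⁵ − 46x⁴ − 25x³ + 33x² − 63x + 35) ÷ lead(D) = −6x⁶ ÷ 3x³ = −2x³. Subtract (−2x³)·D = −6x⁶ + 10x⁵ + 14x⁴ − 8x³. Remainder: 27x⁵ − 60x⁴ − 17x³ + 33x² − 63x + 35.
Step 4: lead(27x⁵ − 60x⁴ − 17x³ + 33x² − 63x + 35) ÷ lead(D) = 27x⁵ ÷ 3x³ = 9x². Subtract (9x²)·D = 27x⁵ − 45x⁴ − 63x³ + 36x². Remainder: −15x⁴ + 46x³ − 3x² − 63x + 35.
Step 5: lead(−15x⁴ + 46x³ − 3x² − 63x + 35) ÷ lead(D) = −15x⁴ ÷ 3x³ = −5x. Subtract (−5x)·D = −15x⁴ + 25x³ + 35x² − 20x. Remainder: 21x³ − 38x² − 43x + 35.
Step 6: lead(21x³ − 38x² − 43x + 35) ÷ lead(D) = 21x³ ÷ 3x³ = 7. Subtract (7)·D = 21x³ − 35x² − 49x + 28. Remainder: −3x² + 6x + 7.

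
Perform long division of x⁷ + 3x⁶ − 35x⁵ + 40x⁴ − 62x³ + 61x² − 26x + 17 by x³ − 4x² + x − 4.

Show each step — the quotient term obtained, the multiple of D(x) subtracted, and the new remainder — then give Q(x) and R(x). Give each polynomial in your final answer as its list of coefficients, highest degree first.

Step 1: lead(x⁷ + 3x⁶ − 35x⁵ + 40x⁴ − 62x³ + 61x² − 26x + 17) ÷ lead(D) = x⁷ ÷ x³ = x⁴. Subtract (x⁴)·D = x⁷ − 4x⁶ + x⁵ − 4x⁴. Remainder: 7x⁶ − 36x⁵ + 44x⁴ − 62x³ + 61x² − 26x + 17.
Step 2: lead(7x⁶ − 36x⁵ + 44x⁴ − 62x³ + 61x² − 26x + 17) ÷ lead(D) = 7x⁶ ÷ x³ = 7x³. Subtract (7x³)·D = 7x⁶ − 28x⁵ + 7x⁴ − 28x³. Remainder: −8x⁵ + 37x⁴ − 34x³ + 61x² − 26x + 17.
Step 3: lead(−8x⁵ + 37x⁴ − 34x³ + 61x² − 26x + 17) ÷ lead(D) = −8x⁵ ÷ x³ = −8x². Subtract (−8x²)·D = −8x⁵ + 32x⁴ − 8x³ + 32x². Remainder: 5x⁴ − 26x³ + 29x² − 26x + 17.
Step 4: lead(5x⁴ − 26x³ + 29x² − 26x + 17) ÷ lead(D) = 5x⁴ ÷ x³ = 5x. Subtract (5x)·D = 5x⁴ − 20x³ + 5x² − 20x. Remainder: −6x³ + 24x² − 6x + 17.
Step 5: lead(−6x³ + 24x² − 6x + 17) ÷ lead(D) = −6x³ ÷ x³ = −6. Subtract (−6)·D = −6x³ + 24x² − 6x + 24. Remainder: −7.

Q = [1, 7, -8, 5, -6]; R = [-7]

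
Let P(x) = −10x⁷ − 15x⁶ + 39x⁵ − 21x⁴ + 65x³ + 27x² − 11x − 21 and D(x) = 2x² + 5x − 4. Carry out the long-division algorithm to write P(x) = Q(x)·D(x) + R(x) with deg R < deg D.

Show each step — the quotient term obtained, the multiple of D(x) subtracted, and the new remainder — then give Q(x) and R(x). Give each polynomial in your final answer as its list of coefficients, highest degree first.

Q = [-5, 5, -3, 7, 9, 5]; R = [-1]

Step 1: lead(−10x⁷ − 15x⁶ + 39x⁵ − 21x⁴ + 65x³ + 27x² − 11x − 21) ÷ lead(D) = −10x⁷ ÷ 2x² = −5x⁵. Subtract (−5x⁵)·D = −10x⁷ − 25x⁶ + 20x⁵. Remainder: 10x⁶ + 19x⁵ − 21x⁴ + 65x³ + 27x² − 11x − 21.
Step 2: lead(10x⁶ + 19x⁵ − 21x⁴ + 65x³ + 27x² − 11x − 21) ÷ lead(D) = 10x⁶ ÷ 2x² = 5x⁴. Subtract (5x⁴)·D = 10x⁶ + 25x⁵ − 20x⁴. Remainder: −6x⁵ − x⁴ + 65x³ + 27x² − 11x − 21.
Step 3: lead(−6x⁵ − x⁴ + 65x³ + 27x² − 11x − 21) ÷ lead(D) = −6x⁵ ÷ 2x² = −3x³. Subtract (−3x³)·D = −6x⁵ − 15x⁴ + 12x³. Remainder: 14x⁴ + 53x³ + 27x² − 11x − 21.
Step 4: lead(14x⁴ + 53x³ + 27x² − 11x − 21) ÷ lead(D) = 14x⁴ ÷ 2x² = 7x². Subtract (7x²)·D = 14x⁴ + 35x³ − 28x². Remainder: 18x³ + 55x² − 11x − 21.
Step 5: lead(18x³ + 55x² − 11x − 21) ÷ lead(D) = 18x³ ÷ 2x² = 9x. Subtract (9x)·D = 18x³ + 45x² − 36x. Remainder: 10x² + 25x − 21.
Step 6: lead(10x² + 25x − 21) ÷ lead(D) = 10x² ÷ 2x² = 5. Subtract (5)·D = 10x² + 25x − 20. Remainder: −1.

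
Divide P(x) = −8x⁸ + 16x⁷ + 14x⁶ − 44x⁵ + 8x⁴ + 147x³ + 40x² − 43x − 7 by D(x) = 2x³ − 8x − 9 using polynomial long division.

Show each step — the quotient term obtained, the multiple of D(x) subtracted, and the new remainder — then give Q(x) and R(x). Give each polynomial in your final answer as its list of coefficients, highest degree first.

Q = [-4, 8, -9, -8, 4, 1]; R = [1, 2]

Step 1: lead(−8x⁸ + 16x⁷ + 14x⁶ − 44x⁵ + 8x⁴ + 147x³ + 40x² − 43x − 7) ÷ lead(D) = −8x⁸ ÷ 2x³ = −4x⁵. Subtract (−4x⁵)·D = −8x⁸ + 32x⁶ + 36x⁵. Remainder: 16x⁷ − 18x⁶ − 80x⁵ + 8x⁴ + 147x³ + 40x² − 43x − 7.
Step 2: lead(16x⁷ − 18x⁶ − 80x⁵ + 8x⁴ + 147x³ + 40x² − 43x − 7) ÷ lead(D) = 16x⁷ ÷ 2x³ = 8x⁴. Subtract (8x⁴)·D = 16x⁷ − 64x⁵ − 72x⁴. Remainder: −18x⁶ − 16x⁵ + 80x⁴ + 147x³ + 40x² − 43x − 7.
Step 3: lead(−18x⁶ − 16x⁵ + 80x⁴ + 147x³ + 40x² − 43x − 7) ÷ lead(D) = −18x⁶ ÷ 2x³ = −9x³. Subtract (−9x³)·D = −18x⁶ + 72x⁴ + 81x³. Remainder: −16x⁵ + 8x⁴ + 66x³ + 40x² − 43x − 7.
Step 4: lead(−16x⁵ + 8x⁴ + 66x³ + 40x² − 43x − 7) ÷ lead(D) = −16x⁵ ÷ 2x³ = −8x². Subtract (−8x²)·D = −16x⁵ + 64x³ + 72x². Remainder: 8x⁴ + 2x³ − 32x² − 43x − 7.
Step 5: lead(8x⁴ + 2x³ − 32x² − 43x − 7) ÷ lead(D) = 8x⁴ ÷ 2x³ = 4x. Subtract (4x)·D = 8x⁴ − 32x² − 36x. Remainder: 2x³ − 7x − 7.
Step 6: lead(2x³ − 7x − 7) ÷ lead(D) = 2x³ ÷ 2x³ = 1. Subtract (1)·D = 2x³ − 8x − 9. Remainder: x + 2.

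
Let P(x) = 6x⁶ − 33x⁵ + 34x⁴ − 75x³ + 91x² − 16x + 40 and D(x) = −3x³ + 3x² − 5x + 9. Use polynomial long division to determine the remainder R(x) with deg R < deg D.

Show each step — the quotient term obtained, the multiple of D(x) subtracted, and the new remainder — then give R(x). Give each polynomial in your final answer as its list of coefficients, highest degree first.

Step 1: lead(6x⁶ − 33x⁵ + 34x⁴ − 75x³ + 91x² − 16x + 40) ÷ lead(D) = 6x⁶ ÷ −3x³ = −2x³. Subtract (−2x³)·D = 6x⁶ − 6x⁵ + 10x⁴ − 18x³. Remainder: −27x⁵ + 24x⁴ − 57x³ + 91x² − 16x + 40.
Step 2: lead(−27x⁵ + 24x⁴ − 57x³ + 91x² − 16x + 40) ÷ lead(D) = −27x⁵ ÷ −3x³ = 9x². Subtract (9x²)·D = −27x⁵ + 27x⁴ − 45x³ + 81x². Remainder: −3x⁴ − 12x³ + 10x² − 16x + 40.
Step 3: lead(−3x⁴ − 12x³ + 10x² − 16x + 40) ÷ lead(D) = −3x⁴ ÷ −3x³ = x. Subtract (x)·D = −3x⁴ + 3x³ − 5x² + 9x. Remainder: −15x³ + 15x² − 25x + 40.
Step 4: lead(−15x³ + 15x² − 25x + 40) ÷ lead(D) = −15x³ ÷ −3x³ = 5. Subtract (5)·D = −15x³ + 15x² − 25x + 45. Remainder: −5.

R = [-5]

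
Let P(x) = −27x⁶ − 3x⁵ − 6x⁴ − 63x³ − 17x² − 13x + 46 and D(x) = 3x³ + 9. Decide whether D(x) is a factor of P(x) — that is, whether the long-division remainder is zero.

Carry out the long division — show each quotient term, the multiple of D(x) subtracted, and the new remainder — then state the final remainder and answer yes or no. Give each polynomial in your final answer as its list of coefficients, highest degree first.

R = [-8, 5, -8], so D(x) is not a factor of P(x). no

Step 1: lead(−27x⁶ − 3x⁵ − 6x⁴ − 63x³ − 17x² − 13x + 46) ÷ lead(D) = −27x⁶ ÷ 3x³ = −9x³. Subtract (−9x³)·D = −27x⁶ − 81x³. Remainder: −3x⁵ − 6x⁴ + 18x³ − 17x² − 13x + 46.
Step 2: lead(−3x⁵ − 6x⁴ + 18x³ − 17x² − 13x + 46) ÷ lead(D) = −3x⁵ ÷ 3x³ = −x². Subtract (−x²)·D = −3x⁵ − 9x². Remainder: −6x⁴ + 18x³ − 8x² − 13x + 46.
Step 3: lead(−6x⁴ + 18x³ − 8x² − 13x + 46) ÷ lead(D) = −6x⁴ ÷ 3x³ = −2x. Subtract (−2x)·D = −6x⁴ − 18x. Remainder: 18x³ − 8x² + 5x + 46.
Step 4: lead(18x³ − 8x² + 5x + 46) ÷ lead(D) = 18x³ ÷ 3x³ = 6. Subtract (6)·D = 18x³ + 54. Remainder: −8x² + 5x − 8.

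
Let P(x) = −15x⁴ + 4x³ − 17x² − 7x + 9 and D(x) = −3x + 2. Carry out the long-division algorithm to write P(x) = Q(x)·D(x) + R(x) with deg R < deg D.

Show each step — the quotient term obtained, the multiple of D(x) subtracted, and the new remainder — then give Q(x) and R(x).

Step 1: lead(−15x⁴ + 4x³ − 17x² − 7x + 9) ÷ lead(D) = −15x⁴ ÷ −3x = 5x³. Subtract (5x³)·D = −15x⁴ + 10x³. Remainder: −6x³ − 17x² − 7x + 9.
Step 2: lead(−6x³ − 17x² − 7x + 9) ÷ lead(D) = −6x³ ÷ −3x = 2x². Subtract (2x²)·D = −6x³ + 4x². Remainder: −21x² − 7x + 9.
Step 3: lead(−21x² − 7x + 9) ÷ lead(D) = −21x² ÷ −3x = 7x. Subtract (7x)·D = −21x² + 14x. Remainder: −21x + 9.
Step 4: lead(−21x + 9) ÷ lead(D) = −21x ÷ −3x = 7. Subtract (7)·D = −21x + 14. Remainder: −5.

Q(x) = 5x³ + 2x² + 7x + 7; R(x) = −5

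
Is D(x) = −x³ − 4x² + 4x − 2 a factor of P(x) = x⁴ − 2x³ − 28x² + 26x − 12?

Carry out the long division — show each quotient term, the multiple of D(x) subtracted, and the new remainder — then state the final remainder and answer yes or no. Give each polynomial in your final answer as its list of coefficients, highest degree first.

R = [0], so D(x) is a factor of P(x). yes

Step 1: lead(x⁴ − 2x³ − 28x² + 26x − 12) ÷ lead(D) = x⁴ ÷ −x³ = −x. Subtract (−x)·D = x⁴ + 4x³ − 4x² + 2x. Remainder: −6x³ − 24x² + 24x − 12.
Step 2: lead(−6x³ − 24x² + 24x − 12) ÷ lead(D) = −6x³ ÷ −x³ = 6. Subtract (6)·D = −6x³ − 24x² + 24x − 12. Remainder: 0.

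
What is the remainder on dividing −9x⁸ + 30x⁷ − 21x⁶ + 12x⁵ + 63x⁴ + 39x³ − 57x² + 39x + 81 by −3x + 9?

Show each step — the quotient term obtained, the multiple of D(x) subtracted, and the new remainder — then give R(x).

R(x) = 9

Step 1: lead(−9x⁸ + 30x⁷ − 21x⁶ + 12x⁵ + 63x⁴ + 39x³ − 57x² + 39x + 81) ÷ lead(D) = −9x⁸ ÷ −3x = 3x⁷. Subtract (3x⁷)·D = −9x⁸ + 27x⁷. Remainder: 3x⁷ − 21x⁶ + 12x⁵ + 63x⁴ + 39x³ − 57x² + 39x + 81.
Step 2: lead(3x⁷ − 21x⁶ + 12x⁵ + 63x⁴ + 39x³ − 57x² + 39x + 81) ÷ lead(D) = 3x⁷ ÷ −3x = −x⁶. Subtract (−x⁶)·D = 3x⁷ − 9x⁶. Remainder: −12x⁶ + 12x⁵ + 63x⁴ + 39x³ − 57x² + 39x + 81.
Step 3: lead(−12x⁶ + 12x⁵ + 63x⁴ + 39x³ − 57x² + 39x + 81) ÷ lead(D) = −12x⁶ ÷ −3x = 4x⁵. Subtract (4x⁵)·D = −12x⁶ + 36x⁵. Remainder: −24x⁵ + 63x⁴ + 39x³ − 57x² + 39x + 81.
Step 4: lead(−24x⁵ + 63x⁴ + 39x³ − 57x² + 39x + 81) ÷ lead(D) = −24x⁵ ÷ −3x = 8x⁴. Subtract (8x⁴)·D = −24x⁵ + 72x⁴. Remainder: −9x⁴ + 39x³ − 57x² + 39x + 81.
Step 5: lead(−9x⁴ + 39x³ − 57x² + 39x + 81) ÷ lead(D) = −9x⁴ ÷ −3x = 3x³. Subtract (3x³)·D = −9x⁴ + 27x³. Remainder: 12x³ − 57x² + 39x + 81.
Step 6: lead(12x³ − 57x² + 39x + 81) ÷ lead(D) = 12x³ ÷ −3x = −4x². Subtract (−4x²)·D = 12x³ − 36x². Remainder: −21x² + 39x + 81.
Step 7: lead(−21x² + 39x + 81) ÷ lead(D) = −21x² ÷ −3x = 7x. Subtract (7x)·D = −21x² + 63x. Remainder: −24x + 81.
Step 8: lead(−24x + 81) ÷ lead(D) = −24x ÷ −3x = 8. Subtract (8)·D = −24x + 72. Remainder: 9.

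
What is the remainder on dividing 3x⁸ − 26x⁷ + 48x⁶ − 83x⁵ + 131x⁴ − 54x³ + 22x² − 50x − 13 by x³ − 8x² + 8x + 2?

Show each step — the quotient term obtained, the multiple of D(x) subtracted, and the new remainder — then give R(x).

R(x) = −1

Step 1: lead(3x⁸ − 26x⁷ + 48x⁶ − 83x⁵ + 131x⁴ − 54x³ + 22x² − 50x − 13) ÷ lead(D) = 3x⁸ ÷ x³ = 3x⁵. Subtract (3x⁵)·D = 3x⁸ − 24x⁷ + 24x⁶ + 6x⁵. Remainder: −2x⁷ + 24x⁶ − 89x⁵ + 131x⁴ − 54x³ + 22x² − 50x − 13.
Step 2: lead(−2x⁷ + 24x⁶ − 89x⁵ + 131x⁴ − 54x³ + 22x² − 50x − 13) ÷ lead(D) = −2x⁷ ÷ x³ = −2x⁴. Subtract (−2x⁴)·D = −2x⁷ + 16x⁶ − 16x⁵ − 4x⁴. Remainder: 8x⁶ − 73x⁵ + 135x⁴ − 54x³ + 22x² − 50x − 13.
Step 3: lead(8x⁶ − 73x⁵ + 135x⁴ − 54x³ + 22x² − 50x − 13) ÷ lead(D) = 8x⁶ ÷ x³ = 8x³. Subtract (8x³)·D = 8x⁶ − 64x⁵ + 64x⁴ + 16x³. Remainder: −9x⁵ + 71x⁴ − 70x³ + 22x² − 50x − 13.
Step 4: lead(−9x⁵ + 71x⁴ − 70x³ + 22x² − 50x − 13) ÷ lead(D) = −9x⁵ ÷ x³ = −9x². Subtract (−9x²)·D = −9x⁵ + 72x⁴ − 72x³ − 18x². Remainder: −x⁴ + 2x³ + 40x² − 50x − 13.
Step 5: lead(−x⁴ + 2x³ + 40x² − 50x − 13) ÷ lead(D) = −x⁴ ÷ x³ = −x. Subtract (−x)·D = −x⁴ + 8x³ − 8x² − 2x. Remainder: −6x³ + 48x² − 48x − 13.
Step 6: lead(−6x³ + 48x² − 48x − 13) ÷ lead(D) = −6x³ ÷ x³ = −6. Subtract (−6)·D = −6x³ + 48x² − 48x − 12. Remainder: −1.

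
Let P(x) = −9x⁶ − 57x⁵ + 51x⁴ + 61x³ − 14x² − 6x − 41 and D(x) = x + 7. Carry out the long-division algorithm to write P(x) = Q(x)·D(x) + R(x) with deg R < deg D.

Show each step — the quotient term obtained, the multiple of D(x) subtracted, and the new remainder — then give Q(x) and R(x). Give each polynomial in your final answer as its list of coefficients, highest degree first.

Q = [-9, 6, 9, -2, 0, -6]; R = [1]

Step 1: lead(−9x⁶ − 57x⁵ + 51x⁴ + 61x³ − 14x² − 6x − 41) ÷ lead(D) = −9x⁶ ÷ x = −9x⁵. Subtract (−9x⁵)·D = −9x⁶ − 63x⁵. Remainder: 6x⁵ + 51x⁴ + 61x³ − 14x² − 6x − 41.
Step 2: lead(6x⁵ + 51x⁴ + 61x³ − 14x² − 6x − 41) ÷ lead(D) = 6x⁵ ÷ x = 6x⁴. Subtract (6x⁴)·D = 6x⁵ + 42x⁴. Remainder: 9x⁴ + 61x³ − 14x² − 6x − 41.
Step 3: lead(9x⁴ + 61x³ − 14x² − 6x − 41) ÷ lead(D) = 9x⁴ ÷ x = 9x³. Subtract (9x³)·D = 9x⁴ + 63x³. Remainder: −2x³ − 14x² − 6x − 41.
Step 4: lead(−2x³ − 14x² − 6x − 41) ÷ lead(D) = −2x³ ÷ x = −2x². Subtract (−2x²)·D = −2x³ − 14x². Remainder: −6x − 41.
Step 5: lead(−6x − 41) ÷ lead(D) = −6x ÷ x = −6. Subtract (−6)·D = −6x − 42. Remainder: 1.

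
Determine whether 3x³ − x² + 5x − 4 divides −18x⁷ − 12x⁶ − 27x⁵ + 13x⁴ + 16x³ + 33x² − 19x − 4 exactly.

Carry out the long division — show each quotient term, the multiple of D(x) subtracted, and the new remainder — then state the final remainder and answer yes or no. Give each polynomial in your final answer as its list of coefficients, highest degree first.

Step 1: lead(−18x⁷ − 12x⁶ − 27x⁵ + 13x⁴ + 16x³ + 33x² − 19x − 4) ÷ lead(D) = −18x⁷ ÷ 3x³ = −6x⁴. Subtract (−6x⁴)·D = −18x⁷ + 6x⁶ − 30x⁵ + 24x⁴. Remainder: −18x⁶ + 3x⁵ − 11x⁴ + 16x³ + 33x² − 19x − 4.
Step 2: lead(−18x⁶ + 3x⁵ − 11x⁴ + 16x³ + 33x² − 19x − 4) ÷ lead(D) = −18x⁶ ÷ 3x³ = −6x³. Subtract (−6x³)·D = −18x⁶ + 6x⁵ − 30x⁴ + 24x³. Remainder: −3x⁵ + 19x⁴ − 8x³ + 33x² − 19x − 4.
Step 3: lead(−3x⁵ + 19x⁴ − 8x³ + 33x² − 19x − 4) ÷ lead(D) = −3x⁵ ÷ 3x³ = −x². Subtract (−x²)·D = −3x⁵ + x⁴ − 5x³ + 4x². Remainder: 18x⁴ − 3x³ + 29x² − 19x − 4.
Step 4: lead(18x⁴ − 3x³ + 29x² − 19x − 4) ÷ lead(D) = 18x⁴ ÷ 3x³ = 6x. Subtract (6x)·D = 18x⁴ − 6x³ + 30x² − 24x. Remainder: 3x³ − x² + 5x − 4.
Step 5: lead(3x³ − x² + 5x − 4) ÷ lead(D) = 3x³ ÷ 3x³ = 1. Subtract (1)·D = 3x³ − x² + 5x − 4. Remainder: 0.

R = [0], so D(x) is a factor of P(x). yes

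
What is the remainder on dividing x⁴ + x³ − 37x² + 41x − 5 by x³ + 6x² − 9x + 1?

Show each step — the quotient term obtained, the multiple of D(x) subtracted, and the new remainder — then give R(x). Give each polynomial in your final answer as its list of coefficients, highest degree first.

Step 1: lead(x⁴ + x³ − 37x² + 41x − 5) ÷ lead(D) = x⁴ ÷ x³ = x. Subtract (x)·D = x⁴ + 6x³ − 9x² + x. Remainder: −5x³ − 28x² + 40x − 5.
Step 2: lead(−5x³ − 28x² + 40x − 5) ÷ lead(D) = −5x³ ÷ x³ = −5. Subtract (−5)·D = −5x³ − 30x² + 45x − 5. Remainder: 2x² − 5x.

R = [2, -5, 0]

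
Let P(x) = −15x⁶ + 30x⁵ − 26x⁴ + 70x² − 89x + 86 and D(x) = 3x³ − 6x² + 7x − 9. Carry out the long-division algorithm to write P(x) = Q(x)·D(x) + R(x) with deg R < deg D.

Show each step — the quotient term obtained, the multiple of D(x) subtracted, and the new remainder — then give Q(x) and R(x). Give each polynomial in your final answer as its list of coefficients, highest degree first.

Step 1: lead(−15x⁶ + 30x⁵ − 26x⁴ + 70x² − 89x + 86) ÷ lead(D) = −15x⁶ ÷ 3x³ = −5x³. Subtract (−5x³)·D = −15x⁶ + 30x⁵ − 35x⁴ + 45x³. Remainder: 9x⁴ − 45x³ + 70x² − 89x + 86.
Step 2: lead(9x⁴ − 45x³ + 70x² − 89x + 86) ÷ lead(D) = 9x⁴ ÷ 3x³ = 3x. Subtract (3x)·D = 9x⁴ − 18x³ + 21x² − 27x. Remainder: −27x³ + 49x² − 62x + 86.
Step 3: lead(−27x³ + 49x² − 62x + 86) ÷ lead(D) = −27x³ ÷ 3x³ = −9. Subtract (−9)·D = −27x³ + 54x² − 63x + 81. Remainder: −5x² + x + 5.

Q = [-5, 0, 3, -9]; R = [-5, 1, 5]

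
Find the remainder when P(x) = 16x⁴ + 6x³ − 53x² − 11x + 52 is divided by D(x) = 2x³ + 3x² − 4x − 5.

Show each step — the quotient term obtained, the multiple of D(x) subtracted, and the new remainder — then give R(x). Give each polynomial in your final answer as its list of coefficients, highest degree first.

R = [6, -7, 7]

Step 1: lead(16x⁴ + 6x³ − 53x² − 11x + 52) ÷ lead(D) = 16x⁴ ÷ 2x³ = 8x. Subtract (8x)·D = 16x⁴ + 24x³ − 32x² − 40x. Remainder: −18x³ − 21x² + 29x + 52.
Step 2: lead(−18x³ − 21x² + 29x + 52) ÷ lead(D) = −18x³ ÷ 2x³ = −9. Subtract (−9)·D = −18x³ − 27x² + 36x + 45. Remainder: 6x² − 7x + 7.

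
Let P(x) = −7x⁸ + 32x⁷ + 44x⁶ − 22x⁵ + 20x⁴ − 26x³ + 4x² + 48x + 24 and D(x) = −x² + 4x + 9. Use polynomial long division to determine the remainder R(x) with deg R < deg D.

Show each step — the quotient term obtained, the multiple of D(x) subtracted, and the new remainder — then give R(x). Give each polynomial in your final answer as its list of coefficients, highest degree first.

Step 1: lead(−7x⁸ + 32x⁷ + 44x⁶ − 22x⁵ + 20x⁴ − 26x³ + 4x² + 48x + 24) ÷ lead(D) = −7x⁸ ÷ −x² = 7x⁶. Subtract (7x⁶)·D = −7x⁸ + 28x⁷ + 63x⁶. Remainder: 4x⁷ − 19x⁶ − 22x⁵ + 20x⁴ − 26x³ + 4x² + 48x + 24.
Step 2: lead(4x⁷ − 19x⁶ − 22x⁵ + 20x⁴ − 26x³ + 4x² + 48x + 24) ÷ lead(D) = 4x⁷ ÷ −x² = −4x⁵. Subtract (−4x⁵)·D = 4x⁷ − 16x⁶ − 36x⁵. Remainder: −3x⁶ + 14x⁵ + 20x⁴ − 26x³ + 4x² + 48x + 24.
Step 3: lead(−3x⁶ + 14x⁵ + 20x⁴ − 26x³ + 4x² + 48x + 24) ÷ lead(D) = −3x⁶ ÷ −x² = 3x⁴. Subtract (3x⁴)·D = −3x⁶ + 12x⁵ + 27x⁴. Remainder: 2x⁵ − 7x⁴ − 26x³ + 4x² + 48x + 24.
Step 4: lead(2x⁵ − 7x⁴ − 26x³ + 4x² + 48x + 24) ÷ lead(D) = 2x⁵ ÷ −x² = −2x³. Subtract (−2x³)·D = 2x⁵ − 8x⁴ − 18x³. Remainder: x⁴ − 8x³ + 4x² + 48x + 24.
Step 5: lead(x⁴ − 8x³ + 4x² + 48x + 24) ÷ lead(D) = x⁴ ÷ −x² = −x². Subtract (−x²)·D = x⁴ − 4x³ − 9x². Remainder: −4x³ + 13x² + 48x + 24.
Step 6: lead(−4x³ + 13x² + 48x + 24) ÷ lead(D) = −4x³ ÷ −x² = 4x. Subtract (4x)·D = −4x³ + 16x² + 36x. Remainder: −3x² + 12x + 24.
Step 7: lead(−3x² + 12x + 24) ÷ lead(D) = −3x² ÷ −x² = 3. Subtract (3)·D = −3x² + 12x + 27. Remainder: −3.

R = [-3]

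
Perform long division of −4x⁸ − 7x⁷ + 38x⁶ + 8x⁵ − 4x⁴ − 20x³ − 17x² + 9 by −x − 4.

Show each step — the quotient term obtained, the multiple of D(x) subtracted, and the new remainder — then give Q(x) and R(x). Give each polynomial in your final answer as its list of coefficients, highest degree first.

Step 1: lead(−4x⁸ − 7x⁷ + 38x⁶ + 8x⁵ − 4x⁴ − 20x³ − 17x² + 9) ÷ lead(D) = −4x⁸ ÷ −x = 4x⁷. Subtract (4x⁷)·D = −4x⁸ − 16x⁷. Remainder: 9x⁷ + 38x⁶ + 8x⁵ − 4x⁴ − 20x³ − 17x² + 9.
Step 2: lead(9x⁷ + 38x⁶ + 8x⁵ − 4x⁴ − 20x³ − 17x² + 9) ÷ lead(D) = 9x⁷ ÷ −x = −9x⁶. Subtract (−9x⁶)·D = 9x⁷ + 36x⁶. Remainder: 2x⁶ + 8x⁵ − 4x⁴ − 20x³ − 17x² + 9.
Step 3: lead(2x⁶ + 8x⁵ − 4x⁴ − 20x³ − 17x² + 9) ÷ lead(D) = 2x⁶ ÷ −x = −2x⁵. Subtract (−2x⁵)·D = 2x⁶ + 8x⁵. Remainder: −4x⁴ − 20x³ − 17x² + 9.
Step 4: lead(−4x⁴ − 20x³ − 17x² + 9) ÷ lead(D) = −4x⁴ ÷ −x = 4x³. Subtract (4x³)·D = −4x⁴ − 16x³. Remainder: −4x³ − 17x² + 9.
Step 5: lead(−4x³ − 17x² + 9) ÷ lead(D) = −4x³ ÷ −x = 4x². Subtract (4x²)·D = −4x³ − 16x². Remainder: −x² + 9.
Step 6: lead(−x² + 9) ÷ lead(D) = −x² ÷ −x = x. Subtract (x)·D = −x² − 4x. Remainder: 4x + 9.
Step 7: lead(4x + 9) ÷ lead(D) = 4x ÷ −x = −4. Subtract (−4)·D = 4x + 16. Remainder: −7.

Q = [4, -9, -2, 0, 4, 4, 1, -4]; R = [-7]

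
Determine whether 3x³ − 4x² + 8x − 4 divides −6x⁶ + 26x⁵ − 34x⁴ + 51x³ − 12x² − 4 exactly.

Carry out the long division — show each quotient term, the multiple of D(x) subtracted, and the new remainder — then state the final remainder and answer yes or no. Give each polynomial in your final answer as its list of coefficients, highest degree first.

R = [0], so D(x) is a factor of P(x). yes

Step 1: lead(−6x⁶ + 26x⁵ − 34x⁴ + 51x³ − 12x² − 4) ÷ lead(D) = −6x⁶ ÷ 3x³ = −2x³. Subtract (−2x³)·D = −6x⁶ + 8x⁵ − 16x⁴ + 8x³. Remainder: 18x⁵ − 18x⁴ + 43x³ − 12x² − 4.
Step 2: lead(18x⁵ − 18x⁴ + 43x³ − 12x² − 4) ÷ lead(D) = 18x⁵ ÷ 3x³ = 6x². Subtract (6x²)·D = 18x⁵ − 24x⁴ + 48x³ − 24x². Remainder: 6x⁴ − 5x³ + 12x² − 4.
Step 3: lead(6x⁴ − 5x³ + 12x² − 4) ÷ lead(D) = 6x⁴ ÷ 3x³ = 2x. Subtract (2x)·D = 6x⁴ − 8x³ + 16x² − 8x. Remainder: 3x³ − 4x² + 8x − 4.
Step 4: lead(3x³ − 4x² + 8x − 4) ÷ lead(D) = 3x³ ÷ 3x³ = 1. Subtract (1)·D = 3x³ − 4x² + 8x − 4. Remainder: 0.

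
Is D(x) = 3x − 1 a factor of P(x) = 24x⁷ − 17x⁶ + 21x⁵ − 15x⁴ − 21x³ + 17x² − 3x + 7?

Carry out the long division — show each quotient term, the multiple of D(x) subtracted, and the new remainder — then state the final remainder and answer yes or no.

R(x) = 7, so D(x) is not a factor of P(x). no

Step 1: lead(24x⁷ − 17x⁶ + 21x⁵ − 15x⁴ − 21x³ + 17x² − 3x + 7) ÷ lead(D) = 24x⁷ ÷ 3x = 8x⁶. Subtract (8x⁶)·D = 24x⁷ − 8x⁶. Remainder: −9x⁶ + 21x⁵ − 15x⁴ − 21x³ + 17x² − 3x + 7.
Step 2: lead(−9x⁶ + 21x⁵ − 15x⁴ − 21x³ + 17x² − 3x + 7) ÷ lead(D) = −9x⁶ ÷ 3x = −3x⁵. Subtract (−3x⁵)·D = −9x⁶ + 3x⁵. Remainder: 18x⁵ − 15x⁴ − 21x³ + 17x² − 3x + 7.
Step 3: lead(18x⁵ − 15x⁴ − 21x³ + 17x² − 3x + 7) ÷ lead(D) = 18x⁵ ÷ 3x = 6x⁴. Subtract (6x⁴)·D = 18x⁵ − 6x⁴. Remainder: −9x⁴ − 21x³ + 17x² − 3x + 7.
Step 4: lead(−9x⁴ − 21x³ + 17x² − 3x + 7) ÷ lead(D) = −9x⁴ ÷ 3x = −3x³. Subtract (−3x³)·D = −9x⁴ + 3x³. Remainder: −24x³ + 17x² − 3x + 7.
Step 5: lead(−24x³ + 17x² − 3x + 7) ÷ lead(D) = −24x³ ÷ 3x = −8x². Subtract (−8x²)·D = −24x³ + 8x². Remainder: 9x² − 3x + 7.
Step 6: lead(9x² − 3x + 7) ÷ lead(D) = 9x² ÷ 3x = 3x. Subtract (3x)·D = 9x² − 3x. Remainder: 7.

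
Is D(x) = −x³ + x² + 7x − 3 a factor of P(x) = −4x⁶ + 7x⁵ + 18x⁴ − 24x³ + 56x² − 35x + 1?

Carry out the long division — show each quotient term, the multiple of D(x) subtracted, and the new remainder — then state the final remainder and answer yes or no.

Step 1: lead(−4x⁶ + 7x⁵ + 18x⁴ − 24x³ + 56x² − 35x + 1) ÷ lead(D) = −4x⁶ ÷ −x³ = 4x³. Subtract (4x³)·D = −4x⁶ + 4x⁵ + 28x⁴ − 12x³. Remainder: 3x⁵ − 10x⁴ − 12x³ + 56x² − 35x + 1.
Step 2: lead(3x⁵ − 10x⁴ − 12x³ + 56x² − 35x + 1) ÷ lead(D) = 3x⁵ ÷ −x³ = −3x². Subtract (−3x²)·D = 3x⁵ − 3x⁴ − 21x³ + 9x². Remainder: −7x⁴ + 9x³ + 47x² − 35x + 1.
Step 3: lead(−7x⁴ + 9x³ + 47x² − 35x + 1) ÷ lead(D) = −7x⁴ ÷ −x³ = 7x. Subtract (7x)·D = −7x⁴ + 7x³ + 49x² − 21x. Remainder: 2x³ − 2x² − 14x + 1.
Step 4: lead(2x³ − 2x² − 14x + 1) ÷ lead(D) = 2x³ ÷ −x³ = −2. Subtract (−2)·D = 2x³ − 2x² − 14x + 6. Remainder: −5.

R(x) = −5, so D(x) is not a factor of P(x). no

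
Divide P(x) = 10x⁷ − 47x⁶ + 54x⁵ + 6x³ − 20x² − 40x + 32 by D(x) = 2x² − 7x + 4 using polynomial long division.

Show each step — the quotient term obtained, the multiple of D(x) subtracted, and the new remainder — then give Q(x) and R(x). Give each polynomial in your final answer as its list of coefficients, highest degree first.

Step 1: lead(10x⁷ − 47x⁶ + 54x⁵ + 6x³ − 20x² − 40x + 32) ÷ lead(D) = 10x⁷ ÷ 2x² = 5x⁵. Subtract (5x⁵)·D = 10x⁷ − 35x⁶ + 20x⁵. Remainder: −12x⁶ + 34x⁵ + 6x³ − 20x² − 40x + 32.
Step 2: lead(−12x⁶ + 34x⁵ + 6x³ − 20x² − 40x + 32) ÷ lead(D) = −12x⁶ ÷ 2x² = −6x⁴. Subtract (−6x⁴)·D = −12x⁶ + 42x⁵ − 24x⁴. Remainder: −8x⁵ + 24x⁴ + 6x³ − 20x² − 40x + 32.
Step 3: lead(−8x⁵ + 24x⁴ + 6x³ − 20x² − 40x + 32) ÷ lead(D) = −8x⁵ ÷ 2x² = −4x³. Subtract (−4x³)·D = −8x⁵ + 28x⁴ − 16x³. Remainder: −4x⁴ + 22x³ − 20x² − 40x + 32.
Step 4: lead(−4x⁴ + 22x³ − 20x² − 40x + 32) ÷ lead(D) = −4x⁴ ÷ 2x² = −2x². Subtract (−2x²)·D = −4x⁴ + 14x³ − 8x². Remainder: 8x³ − 12x² − 40x + 32.
Step 5: lead(8x³ − 12x² − 40x + 32) ÷ lead(D) = 8x³ ÷ 2x² = 4x. Subtract (4x)·D = 8x³ − 28x² + 16x. Remainder: 16x² − 56x + 32.
Step 6: lead(16x² − 56x + 32) ÷ lead(D) = 16x² ÷ 2x² = 8. Subtract (8)·D = 16x² − 56x + 32. Remainder: 0.

Q = [5, -6, -4, -2, 4, 8]; R = [0]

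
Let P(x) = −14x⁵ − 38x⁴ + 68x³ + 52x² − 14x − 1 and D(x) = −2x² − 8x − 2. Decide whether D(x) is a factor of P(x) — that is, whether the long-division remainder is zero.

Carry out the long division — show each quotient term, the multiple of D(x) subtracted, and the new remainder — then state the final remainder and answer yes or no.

Step 1: lead(−14x⁵ − 38x⁴ + 68x³ + 52x² − 14x − 1) ÷ lead(D) = −14x⁵ ÷ −2x² = 7x³. Subtract (7x³)·D = −14x⁵ − 56x⁴ − 14x³. Remainder: 18x⁴ + 82x³ + 52x² − 14x − 1.
Step 2: lead(18x⁴ + 82x³ + 52x² − 14x − 1) ÷ lead(D) = 18x⁴ ÷ −2x² = −9x². Subtract (−9x²)·D = 18x⁴ + 72x³ + 18x². Remainder: 10x³ + 34x² − 14x − 1.
Step 3: lead(10x³ + 34x² − 14x − 1) ÷ lead(D) = 10x³ ÷ −2x² = −5x. Subtract (−5x)·D = 10x³ + 40x² + 10x. Remainder: −6x² − 24x − 1.
Step 4: lead(−6x² − 24x − 1) ÷ lead(D) = −6x² ÷ −2x² = 3. Subtract (3)·D = −6x² − 24x − 6. Remainder: 5.

R(x) = 5, so D(x) is not a factor of P(x). no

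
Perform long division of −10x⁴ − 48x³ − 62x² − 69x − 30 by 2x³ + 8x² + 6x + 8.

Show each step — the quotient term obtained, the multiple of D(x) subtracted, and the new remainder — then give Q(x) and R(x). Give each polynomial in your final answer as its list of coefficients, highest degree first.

Step 1: lead(−10x⁴ − 48x³ − 62x² − 69x − 30) ÷ lead(D) = −10x⁴ ÷ 2x³ = −5x. Subtract (−5x)·D = −10x⁴ − 40x³ − 30x² − 40x. Remainder: −8x³ − 32x² − 29x − 30.
Step 2: lead(−8x³ − 32x² − 29x − 30) ÷ lead(D) = −8x³ ÷ 2x³ = −4. Subtract (−4)·D = −8x³ − 32x² − 24x − 32. Remainder: −5x + 2.

Q = [-5, -4]; R = [-5, 2]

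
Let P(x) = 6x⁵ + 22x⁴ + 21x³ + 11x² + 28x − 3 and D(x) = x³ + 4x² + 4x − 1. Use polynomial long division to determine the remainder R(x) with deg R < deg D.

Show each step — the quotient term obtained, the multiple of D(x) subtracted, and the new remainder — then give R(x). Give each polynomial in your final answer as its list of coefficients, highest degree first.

Step 1: lead(6x⁵ + 22x⁴ + 21x³ + 11x² + 28x − 3) ÷ lead(D) = 6x⁵ ÷ x³ = 6x². Subtract (6x²)·D = 6x⁵ + 24x⁴ + 24x³ − 6x². Remainder: −2x⁴ − 3x³ + 17x² + 28x − 3.
Step 2: lead(−2x⁴ − 3x³ + 17x² + 28x − 3) ÷ lead(D) = −2x⁴ ÷ x³ = −2x. Subtract (−2x)·D = −2x⁴ − 8x³ − 8x² + 2x. Remainder: 5x³ + 25x² + 26x − 3.
Step 3: lead(5x³ + 25x² + 26x − 3) ÷ lead(D) = 5x³ ÷ x³ = 5. Subtract (5)·D = 5x³ + 20x² + 20x − 5. Remainder: 5x² + 6x + 2.

R = [5, 6, 2]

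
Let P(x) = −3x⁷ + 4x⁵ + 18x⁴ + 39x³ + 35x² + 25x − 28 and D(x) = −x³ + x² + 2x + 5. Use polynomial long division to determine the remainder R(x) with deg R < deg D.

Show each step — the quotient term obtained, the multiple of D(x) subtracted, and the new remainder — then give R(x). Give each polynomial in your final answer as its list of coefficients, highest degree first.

Step 1: lead(−3x⁷ + 4x⁵ + 18x⁴ + 39x³ + 35x² + 25x − 28) ÷ lead(D) = −3x⁷ ÷ −x³ = 3x⁴. Subtract (3x⁴)·D = −3x⁷ + 3x⁶ + 6x⁵ + 15x⁴. Remainder: −3x⁶ − 2x⁵ + 3x⁴ + 39x³ + 35x² + 25x − 28.
Step 2: lead(−3x⁶ − 2x⁵ + 3x⁴ + 39x³ + 35x² + 25x − 28) ÷ lead(D) = −3x⁶ ÷ −x³ = 3x³. Subtract (3x³)·D = −3x⁶ + 3x⁵ + 6x⁴ + 15x³. Remainder: −5x⁵ − 3x⁴ + 24x³ + 35x² + 25x − 28.
Step 3: lead(−5x⁵ − 3x⁴ + 24x³ + 35x² + 25x − 28) ÷ lead(D) = −5x⁵ ÷ −x³ = 5x². Subtract (5x²)·D = −5x⁵ + 5x⁴ + 10x³ + 25x². Remainder: −8x⁴ + 14x³ + 10x² + 25x − 28.
Step 4: lead(−8x⁴ + 14x³ + 10x² + 25x − 28) ÷ lead(D) = −8x⁴ ÷ −x³ = 8x. Subtract (8x)·D = −8x⁴ + 8x³ + 16x² + 40x. Remainder: 6x³ − 6x² − 15x − 28.
Step 5: lead(6x³ − 6x² − 15x − 28) ÷ lead(D) = 6x³ ÷ −x³ = −6. Subtract (−6)·D = 6x³ − 6x² − 12x − 30. Remainder: −3x + 2.

R = [-3, 2]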